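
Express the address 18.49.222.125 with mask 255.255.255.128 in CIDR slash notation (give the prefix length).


Binary: 11111111.11111111.11111111.10000000
Count leading 1s
Prefix: /25


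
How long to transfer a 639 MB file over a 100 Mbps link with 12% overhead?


Effective throughput = 100 * (1 - 12/100) = 88 Mbps
File size in Mb = 639 * 8 = 5112 Mb
Time = 5112 / 88
Time = 58.0909 seconds


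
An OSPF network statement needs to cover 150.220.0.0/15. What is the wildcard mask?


Subnet mask: 255.254.0.0
Wildcard = 255.255.255.255 - subnet mask
255 - 255 = 0
255 - 254 = 1
255 - 0 = 255
255 - 0 = 255
Wildcard: 0.1.255.255


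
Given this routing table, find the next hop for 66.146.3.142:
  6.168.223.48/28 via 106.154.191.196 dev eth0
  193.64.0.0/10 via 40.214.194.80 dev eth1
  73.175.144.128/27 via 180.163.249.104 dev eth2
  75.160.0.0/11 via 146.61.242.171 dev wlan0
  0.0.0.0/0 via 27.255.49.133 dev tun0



Longest prefix match for 66.146.3.142:
  /28 6.168.223.48: no
  /10 193.64.0.0: no
  /27 73.175.144.128: no
  /11 75.160.0.0: no
  /0 0.0.0.0: MATCH
Selected: next-hop 27.255.49.133 via tun0 (matched /0)


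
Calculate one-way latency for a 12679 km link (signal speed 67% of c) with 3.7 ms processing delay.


Speed = 0.67 * 3e5 km/s = 201000 km/s
Propagation delay = 12679 / 201000 = 0.0631 s = 63.0796 ms
Processing delay = 3.7 ms
Total one-way latency = 66.7796 ms


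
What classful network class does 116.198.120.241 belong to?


First octet: 116
Binary: 01110100
0xxxxxxx -> Class A (1-126)
Class A, default mask 255.0.0.0 (/8)


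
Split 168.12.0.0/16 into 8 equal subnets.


New prefix = 16 + 3 = 19
Each subnet has 8192 addresses
  168.12.0.0/19
  168.12.32.0/19
  168.12.64.0/19
  168.12.96.0/19
  168.12.128.0/19
  168.12.160.0/19
  168.12.192.0/19
  168.12.224.0/19
Subnets: 168.12.0.0/19, 168.12.32.0/19, 168.12.64.0/19, 168.12.96.0/19, 168.12.128.0/19, 168.12.160.0/19, 168.12.192.0/19, 168.12.224.0/19


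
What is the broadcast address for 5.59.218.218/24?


Network: 5.59.218.0/24
Host bits = 8
Set all host bits to 1:
Broadcast: 5.59.218.255


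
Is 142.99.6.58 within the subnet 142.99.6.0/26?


Subnet network: 142.99.6.0
Test IP AND mask: 142.99.6.0
Yes, 142.99.6.58 is in 142.99.6.0/26


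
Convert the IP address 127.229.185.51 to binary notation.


127 = 01111111
229 = 11100101
185 = 10111001
51 = 00110011
Binary: 01111111.11100101.10111001.00110011


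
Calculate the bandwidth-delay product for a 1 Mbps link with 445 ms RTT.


BDP = bandwidth * RTT
= 1 Mbps * 445 ms
= 1 * 1e6 * 445 / 1000 bits
= 445000 bits
= 55625 bytes
= 54.3213 KB
BDP = 445000 bits (55625 bytes)


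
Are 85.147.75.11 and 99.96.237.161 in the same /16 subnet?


Mask: 255.255.0.0
85.147.75.11 AND mask = 85.147.0.0
99.96.237.161 AND mask = 99.96.0.0
No, different subnets (85.147.0.0 vs 99.96.0.0)


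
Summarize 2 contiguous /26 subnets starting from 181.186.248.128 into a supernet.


Original prefix: /26
Number of subnets: 2 = 2^1
New prefix = 26 - 1 = 25
Supernet: 181.186.248.128/25


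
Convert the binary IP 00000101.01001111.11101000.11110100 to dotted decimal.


00000101 = 5
01001111 = 79
11101000 = 232
11110100 = 244
IP: 5.79.232.244


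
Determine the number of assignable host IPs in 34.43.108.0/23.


Host bits = 32 - 23 = 9
Total addresses = 2^9 = 512
Usable = total - 2 (network and broadcast)
Usable hosts: 510


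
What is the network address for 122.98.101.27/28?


IP:   01111010.01100010.01100101.00011011
Mask: 11111111.11111111.11111111.11110000
AND operation:
Net:  01111010.01100010.01100101.00010000
Network: 122.98.101.16/28


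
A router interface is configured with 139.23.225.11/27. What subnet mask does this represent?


/27 means 27 network bits, 5 host bits
Binary: 11111111111111111111111111100000
Mask: 255.255.255.224


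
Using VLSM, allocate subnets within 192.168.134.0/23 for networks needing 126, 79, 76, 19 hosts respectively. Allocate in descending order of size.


126 hosts -> /25 (126 usable): 192.168.134.0/25
79 hosts -> /25 (126 usable): 192.168.134.128/25
76 hosts -> /25 (126 usable): 192.168.135.0/25
19 hosts -> /27 (30 usable): 192.168.135.128/27
Allocation: 192.168.134.0/25 (126 hosts, 126 usable); 192.168.134.128/25 (79 hosts, 126 usable); 192.168.135.0/25 (76 hosts, 126 usable); 192.168.135.128/27 (19 hosts, 30 usable)


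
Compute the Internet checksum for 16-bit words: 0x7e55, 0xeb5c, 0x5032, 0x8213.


Sum all words (with carry folding):
+ 0x7e55 = 0x7e55
+ 0xeb5c = 0x69b2
+ 0x5032 = 0xb9e4
+ 0x8213 = 0x3bf8
One's complement: ~0x3bf8
Checksum = 0xc407


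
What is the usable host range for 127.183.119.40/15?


Network: 127.182.0.0
Broadcast: 127.183.255.255
First usable = network + 1
Last usable = broadcast - 1
Range: 127.182.0.1 to 127.183.255.254


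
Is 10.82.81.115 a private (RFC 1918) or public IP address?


RFC 1918 private ranges:
  10.0.0.0/8 (10.0.0.0 - 10.255.255.255)
  172.16.0.0/12 (172.16.0.0 - 172.31.255.255)
  192.168.0.0/16 (192.168.0.0 - 192.168.255.255)
Private (in 10.0.0.0/8)


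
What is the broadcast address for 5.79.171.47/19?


Network: 5.79.160.0/19
Host bits = 13
Set all host bits to 1:
Broadcast: 5.79.191.255


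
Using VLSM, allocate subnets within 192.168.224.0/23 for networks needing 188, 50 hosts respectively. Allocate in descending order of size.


188 hosts -> /24 (254 usable): 192.168.224.0/24
50 hosts -> /26 (62 usable): 192.168.225.0/26
Allocation: 192.168.224.0/24 (188 hosts, 254 usable); 192.168.225.0/26 (50 hosts, 62 usable)


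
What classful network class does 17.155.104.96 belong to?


First octet: 17
Binary: 00010001
0xxxxxxx -> Class A (1-126)
Class A, default mask 255.0.0.0 (/8)


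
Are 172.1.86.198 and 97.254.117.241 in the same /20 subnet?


Mask: 255.255.240.0
172.1.86.198 AND mask = 172.1.80.0
97.254.117.241 AND mask = 97.254.112.0
No, different subnets (172.1.80.0 vs 97.254.112.0)


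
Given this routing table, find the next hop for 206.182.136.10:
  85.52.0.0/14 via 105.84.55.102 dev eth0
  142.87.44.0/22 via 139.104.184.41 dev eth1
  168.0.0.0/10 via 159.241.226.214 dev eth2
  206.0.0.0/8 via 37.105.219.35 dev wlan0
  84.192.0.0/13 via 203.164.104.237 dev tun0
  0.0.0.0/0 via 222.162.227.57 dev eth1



Longest prefix match for 206.182.136.10:
  /14 85.52.0.0: no
  /22 142.87.44.0: no
  /10 168.0.0.0: no
  /8 206.0.0.0: MATCH
  /13 84.192.0.0: no
  /0 0.0.0.0: MATCH
Selected: next-hop 37.105.219.35 via wlan0 (matched /8)


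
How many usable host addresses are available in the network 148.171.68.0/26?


Host bits = 32 - 26 = 6
Total addresses = 2^6 = 64
Usable = total - 2 (network and broadcast)
Usable hosts: 62


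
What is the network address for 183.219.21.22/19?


IP:   10110111.11011011.00010101.00010110
Mask: 11111111.11111111.11100000.00000000
AND operation:
Net:  10110111.11011011.00000000.00000000
Network: 183.219.0.0/19


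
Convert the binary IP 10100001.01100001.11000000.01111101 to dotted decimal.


10100001 = 161
01100001 = 97
11000000 = 192
01111101 = 125
IP: 161.97.192.125


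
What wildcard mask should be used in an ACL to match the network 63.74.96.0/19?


Subnet mask: 255.255.224.0
Wildcard = 255.255.255.255 - subnet mask
255 - 255 = 0
255 - 255 = 0
255 - 224 = 31
255 - 0 = 255
Wildcard: 0.0.31.255


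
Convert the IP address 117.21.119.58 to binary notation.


117 = 01110101
21 = 00010101
119 = 01110111
58 = 00111010
Binary: 01110101.00010101.01110111.00111010


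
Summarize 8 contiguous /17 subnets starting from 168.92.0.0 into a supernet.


Original prefix: /17
Number of subnets: 8 = 2^3
New prefix = 17 - 3 = 14
Supernet: 168.92.0.0/14


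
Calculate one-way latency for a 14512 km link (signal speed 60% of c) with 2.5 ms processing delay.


Speed = 0.6 * 3e5 km/s = 180000 km/s
Propagation delay = 14512 / 180000 = 0.0806 s = 80.6222 ms
Processing delay = 2.5 ms
Total one-way latency = 83.1222 ms


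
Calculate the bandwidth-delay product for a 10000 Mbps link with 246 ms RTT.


BDP = bandwidth * RTT
= 10000 Mbps * 246 ms
= 10000 * 1e6 * 246 / 1000 bits
= 2460000000 bits
= 307500000 bytes
= 300292.9688 KB
BDP = 2460000000 bits (307500000 bytes)


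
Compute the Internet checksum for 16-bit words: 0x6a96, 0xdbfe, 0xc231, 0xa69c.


Sum all words (with carry folding):
+ 0x6a96 = 0x6a96
+ 0xdbfe = 0x4695
+ 0xc231 = 0x08c7
+ 0xa69c = 0xaf63
One's complement: ~0xaf63
Checksum = 0x509c


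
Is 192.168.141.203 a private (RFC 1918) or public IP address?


RFC 1918 private ranges:
  10.0.0.0/8 (10.0.0.0 - 10.255.255.255)
  172.16.0.0/12 (172.16.0.0 - 172.31.255.255)
  192.168.0.0/16 (192.168.0.0 - 192.168.255.255)
Private (in 192.168.0.0/16)


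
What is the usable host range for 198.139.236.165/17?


Network: 198.139.128.0
Broadcast: 198.139.255.255
First usable = network + 1
Last usable = broadcast - 1
Range: 198.139.128.1 to 198.139.255.254


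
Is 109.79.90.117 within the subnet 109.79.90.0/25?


Subnet network: 109.79.90.0
Test IP AND mask: 109.79.90.0
Yes, 109.79.90.117 is in 109.79.90.0/25


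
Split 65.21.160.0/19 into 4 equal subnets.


New prefix = 19 + 2 = 21
Each subnet has 2048 addresses
  65.21.160.0/21
  65.21.168.0/21
  65.21.176.0/21
  65.21.184.0/21
Subnets: 65.21.160.0/21, 65.21.168.0/21, 65.21.176.0/21, 65.21.184.0/21


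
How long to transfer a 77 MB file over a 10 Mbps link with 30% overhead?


Effective throughput = 10 * (1 - 30/100) = 7 Mbps
File size in Mb = 77 * 8 = 616 Mb
Time = 616 / 7
Time = 88 seconds


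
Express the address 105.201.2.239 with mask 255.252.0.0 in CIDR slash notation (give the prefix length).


Binary: 11111111.11111100.00000000.00000000
Count leading 1s
Prefix: /14


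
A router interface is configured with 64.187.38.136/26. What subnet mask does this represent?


/26 means 26 network bits, 6 host bits
Binary: 11111111111111111111111111000000
Mask: 255.255.255.192


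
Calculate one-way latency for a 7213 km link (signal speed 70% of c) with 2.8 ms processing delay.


Speed = 0.7 * 3e5 km/s = 210000 km/s
Propagation delay = 7213 / 210000 = 0.0343 s = 34.3476 ms
Processing delay = 2.8 ms
Total one-way latency = 37.1476 ms


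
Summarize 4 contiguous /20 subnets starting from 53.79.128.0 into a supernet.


Original prefix: /20
Number of subnets: 4 = 2^2
New prefix = 20 - 2 = 18
Supernet: 53.79.128.0/18


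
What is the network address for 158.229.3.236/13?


IP:   10011110.11100101.00000011.11101100
Mask: 11111111.11111000.00000000.00000000
AND operation:
Net:  10011110.11100000.00000000.00000000
Network: 158.224.0.0/13


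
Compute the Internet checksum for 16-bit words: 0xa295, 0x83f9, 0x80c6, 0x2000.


Sum all words (with carry folding):
+ 0xa295 = 0xa295
+ 0x83f9 = 0x268f
+ 0x80c6 = 0xa755
+ 0x2000 = 0xc755
One's complement: ~0xc755
Checksum = 0x38aa


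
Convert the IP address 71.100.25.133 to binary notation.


71 = 01000111
100 = 01100100
25 = 00011001
133 = 10000101
Binary: 01000111.01100100.00011001.10000101


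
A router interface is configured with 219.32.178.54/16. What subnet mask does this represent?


/16 means 16 network bits, 16 host bits
Binary: 11111111111111110000000000000000
Mask: 255.255.0.0


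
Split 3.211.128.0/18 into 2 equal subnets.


New prefix = 18 + 1 = 19
Each subnet has 8192 addresses
  3.211.128.0/19
  3.211.160.0/19
Subnets: 3.211.128.0/19, 3.211.160.0/19


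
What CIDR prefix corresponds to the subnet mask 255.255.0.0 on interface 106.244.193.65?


Binary: 11111111.11111111.00000000.00000000
Count leading 1s
Prefix: /16


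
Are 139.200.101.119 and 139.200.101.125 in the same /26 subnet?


Mask: 255.255.255.192
139.200.101.119 AND mask = 139.200.101.64
139.200.101.125 AND mask = 139.200.101.64
Yes, same subnet (139.200.101.64)


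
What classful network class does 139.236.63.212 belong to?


First octet: 139
Binary: 10001011
10xxxxxx -> Class B (128-191)
Class B, default mask 255.255.0.0 (/16)


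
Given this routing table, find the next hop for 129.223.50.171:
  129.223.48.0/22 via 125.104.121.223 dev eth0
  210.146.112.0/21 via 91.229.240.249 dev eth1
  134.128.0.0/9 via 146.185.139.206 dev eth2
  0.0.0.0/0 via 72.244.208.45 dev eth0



Longest prefix match for 129.223.50.171:
  /22 129.223.48.0: MATCH
  /21 210.146.112.0: no
  /9 134.128.0.0: no
  /0 0.0.0.0: MATCH
Selected: next-hop 125.104.121.223 via eth0 (matched /22)


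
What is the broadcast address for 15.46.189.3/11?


Network: 15.32.0.0/11
Host bits = 21
Set all host bits to 1:
Broadcast: 15.63.255.255


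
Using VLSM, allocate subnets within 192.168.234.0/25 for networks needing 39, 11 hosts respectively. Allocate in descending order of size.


39 hosts -> /26 (62 usable): 192.168.234.0/26
11 hosts -> /28 (14 usable): 192.168.234.64/28
Allocation: 192.168.234.0/26 (39 hosts, 62 usable); 192.168.234.64/28 (11 hosts, 14 usable)


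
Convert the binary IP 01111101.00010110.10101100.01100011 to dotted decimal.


01111101 = 125
00010110 = 22
10101100 = 172
01100011 = 99
IP: 125.22.172.99


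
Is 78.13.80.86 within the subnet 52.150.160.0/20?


Subnet network: 52.150.160.0
Test IP AND mask: 78.13.80.0
No, 78.13.80.86 is not in 52.150.160.0/20


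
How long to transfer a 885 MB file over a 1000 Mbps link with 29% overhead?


Effective throughput = 1000 * (1 - 29/100) = 710 Mbps
File size in Mb = 885 * 8 = 7080 Mb
Time = 7080 / 710
Time = 9.9718 seconds


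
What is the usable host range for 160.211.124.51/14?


Network: 160.208.0.0
Broadcast: 160.211.255.255
First usable = network + 1
Last usable = broadcast - 1
Range: 160.208.0.1 to 160.211.255.254


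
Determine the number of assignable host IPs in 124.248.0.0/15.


Host bits = 32 - 15 = 17
Total addresses = 2^17 = 131072
Usable = total - 2 (network and broadcast)
Usable hosts: 131070


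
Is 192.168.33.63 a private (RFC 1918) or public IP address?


RFC 1918 private ranges:
  10.0.0.0/8 (10.0.0.0 - 10.255.255.255)
  172.16.0.0/12 (172.16.0.0 - 172.31.255.255)
  192.168.0.0/16 (192.168.0.0 - 192.168.255.255)
Private (in 192.168.0.0/16)


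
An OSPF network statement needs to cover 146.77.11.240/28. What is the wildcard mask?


Subnet mask: 255.255.255.240
Wildcard = 255.255.255.255 - subnet mask
255 - 255 = 0
255 - 255 = 0
255 - 255 = 0
255 - 240 = 15
Wildcard: 0.0.0.15


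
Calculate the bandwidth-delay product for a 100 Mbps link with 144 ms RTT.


BDP = bandwidth * RTT
= 100 Mbps * 144 ms
= 100 * 1e6 * 144 / 1000 bits
= 14400000 bits
= 1800000 bytes
= 1757.8125 KB
BDP = 14400000 bits (1800000 bytes)


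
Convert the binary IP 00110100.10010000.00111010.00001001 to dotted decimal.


00110100 = 52
10010000 = 144
00111010 = 58
00001001 = 9
IP: 52.144.58.9


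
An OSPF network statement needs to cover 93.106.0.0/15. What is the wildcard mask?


Subnet mask: 255.254.0.0
Wildcard = 255.255.255.255 - subnet mask
255 - 255 = 0
255 - 254 = 1
255 - 0 = 255
255 - 0 = 255
Wildcard: 0.1.255.255


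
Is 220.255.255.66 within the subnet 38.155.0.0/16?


Subnet network: 38.155.0.0
Test IP AND mask: 220.255.0.0
No, 220.255.255.66 is not in 38.155.0.0/16


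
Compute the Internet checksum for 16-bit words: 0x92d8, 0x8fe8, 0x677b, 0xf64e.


Sum all words (with carry folding):
+ 0x92d8 = 0x92d8
+ 0x8fe8 = 0x22c1
+ 0x677b = 0x8a3c
+ 0xf64e = 0x808b
One's complement: ~0x808b
Checksum = 0x7f74


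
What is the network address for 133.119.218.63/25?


IP:   10000101.01110111.11011010.00111111
Mask: 11111111.11111111.11111111.10000000
AND operation:
Net:  10000101.01110111.11011010.00000000
Network: 133.119.218.0/25


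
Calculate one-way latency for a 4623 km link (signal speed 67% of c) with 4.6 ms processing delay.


Speed = 0.67 * 3e5 km/s = 201000 km/s
Propagation delay = 4623 / 201000 = 0.023 s = 23 ms
Processing delay = 4.6 ms
Total one-way latency = 27.6 ms


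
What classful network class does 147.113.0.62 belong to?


First octet: 147
Binary: 10010011
10xxxxxx -> Class B (128-191)
Class B, default mask 255.255.0.0 (/16)


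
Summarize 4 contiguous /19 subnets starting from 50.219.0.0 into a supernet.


Original prefix: /19
Number of subnets: 4 = 2^2
New prefix = 19 - 2 = 17
Supernet: 50.219.0.0/17


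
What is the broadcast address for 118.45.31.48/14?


Network: 118.44.0.0/14
Host bits = 18
Set all host bits to 1:
Broadcast: 118.47.255.255


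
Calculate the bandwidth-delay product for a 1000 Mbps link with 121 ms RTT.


BDP = bandwidth * RTT
= 1000 Mbps * 121 ms
= 1000 * 1e6 * 121 / 1000 bits
= 121000000 bits
= 15125000 bytes
= 14770.5078 KB
BDP = 121000000 bits (15125000 bytes)


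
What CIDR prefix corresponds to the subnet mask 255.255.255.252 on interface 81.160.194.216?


Binary: 11111111.11111111.11111111.11111100
Count leading 1s
Prefix: /30


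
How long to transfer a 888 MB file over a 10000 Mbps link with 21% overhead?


Effective throughput = 10000 * (1 - 21/100) = 7900 Mbps
File size in Mb = 888 * 8 = 7104 Mb
Time = 7104 / 7900
Time = 0.8992 seconds


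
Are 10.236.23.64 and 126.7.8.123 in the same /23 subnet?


Mask: 255.255.254.0
10.236.23.64 AND mask = 10.236.22.0
126.7.8.123 AND mask = 126.7.8.0
No, different subnets (10.236.22.0 vs 126.7.8.0)


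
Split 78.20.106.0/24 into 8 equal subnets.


New prefix = 24 + 3 = 27
Each subnet has 32 addresses
  78.20.106.0/27
  78.20.106.32/27
  78.20.106.64/27
  78.20.106.96/27
  78.20.106.128/27
  78.20.106.160/27
  78.20.106.192/27
  78.20.106.224/27
Subnets: 78.20.106.0/27, 78.20.106.32/27, 78.20.106.64/27, 78.20.106.96/27, 78.20.106.128/27, 78.20.106.160/27, 78.20.106.192/27, 78.20.106.224/27


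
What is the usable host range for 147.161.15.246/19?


Network: 147.161.0.0
Broadcast: 147.161.31.255
First usable = network + 1
Last usable = broadcast - 1
Range: 147.161.0.1 to 147.161.31.254


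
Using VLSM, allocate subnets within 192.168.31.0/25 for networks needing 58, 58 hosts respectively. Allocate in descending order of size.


58 hosts -> /26 (62 usable): 192.168.31.0/26
58 hosts -> /26 (62 usable): 192.168.31.64/26
Allocation: 192.168.31.0/26 (58 hosts, 62 usable); 192.168.31.64/26 (58 hosts, 62 usable)


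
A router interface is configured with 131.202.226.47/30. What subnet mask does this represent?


/30 means 30 network bits, 2 host bits
Binary: 11111111111111111111111111111100
Mask: 255.255.255.252


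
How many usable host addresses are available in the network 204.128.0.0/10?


Host bits = 32 - 10 = 22
Total addresses = 2^22 = 4194304
Usable = total - 2 (network and broadcast)
Usable hosts: 4194302


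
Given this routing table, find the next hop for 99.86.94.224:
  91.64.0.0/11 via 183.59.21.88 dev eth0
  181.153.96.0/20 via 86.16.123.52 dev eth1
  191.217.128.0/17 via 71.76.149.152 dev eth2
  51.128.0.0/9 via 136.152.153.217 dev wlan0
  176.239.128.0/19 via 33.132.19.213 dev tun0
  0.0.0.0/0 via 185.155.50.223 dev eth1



Longest prefix match for 99.86.94.224:
  /11 91.64.0.0: no
  /20 181.153.96.0: no
  /17 191.217.128.0: no
  /9 51.128.0.0: no
  /19 176.239.128.0: no
  /0 0.0.0.0: MATCH
Selected: next-hop 185.155.50.223 via eth1 (matched /0)


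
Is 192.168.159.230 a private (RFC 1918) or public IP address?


RFC 1918 private ranges:
  10.0.0.0/8 (10.0.0.0 - 10.255.255.255)
  172.16.0.0/12 (172.16.0.0 - 172.31.255.255)
  192.168.0.0/16 (192.168.0.0 - 192.168.255.255)
Private (in 192.168.0.0/16)


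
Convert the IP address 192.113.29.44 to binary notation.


192 = 11000000
113 = 01110001
29 = 00011101
44 = 00101100
Binary: 11000000.01110001.00011101.00101100


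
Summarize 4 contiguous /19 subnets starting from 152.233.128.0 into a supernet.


Original prefix: /19
Number of subnets: 4 = 2^2
New prefix = 19 - 2 = 17
Supernet: 152.233.128.0/17


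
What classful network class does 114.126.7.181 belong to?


First octet: 114
Binary: 01110010
0xxxxxxx -> Class A (1-126)
Class A, default mask 255.0.0.0 (/8)


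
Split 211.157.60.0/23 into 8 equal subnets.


New prefix = 23 + 3 = 26
Each subnet has 64 addresses
  211.157.60.0/26
  211.157.60.64/26
  211.157.60.128/26
  211.157.60.192/26
  211.157.61.0/26
  211.157.61.64/26
  211.157.61.128/26
  211.157.61.192/26
Subnets: 211.157.60.0/26, 211.157.60.64/26, 211.157.60.128/26, 211.157.60.192/26, 211.157.61.0/26, 211.157.61.64/26, 211.157.61.128/26, 211.157.61.192/26


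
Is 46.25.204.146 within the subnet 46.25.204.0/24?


Subnet network: 46.25.204.0
Test IP AND mask: 46.25.204.0
Yes, 46.25.204.146 is in 46.25.204.0/24


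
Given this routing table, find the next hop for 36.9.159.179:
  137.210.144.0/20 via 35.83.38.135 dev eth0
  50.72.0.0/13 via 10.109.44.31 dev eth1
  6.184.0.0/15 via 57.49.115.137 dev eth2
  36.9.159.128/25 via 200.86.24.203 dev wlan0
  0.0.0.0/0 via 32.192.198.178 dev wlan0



Longest prefix match for 36.9.159.179:
  /20 137.210.144.0: no
  /13 50.72.0.0: no
  /15 6.184.0.0: no
  /25 36.9.159.128: MATCH
  /0 0.0.0.0: MATCH
Selected: next-hop 200.86.24.203 via wlan0 (matched /25)


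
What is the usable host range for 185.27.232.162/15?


Network: 185.26.0.0
Broadcast: 185.27.255.255
First usable = network + 1
Last usable = broadcast - 1
Range: 185.26.0.1 to 185.27.255.254


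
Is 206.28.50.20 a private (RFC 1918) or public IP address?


RFC 1918 private ranges:
  10.0.0.0/8 (10.0.0.0 - 10.255.255.255)
  172.16.0.0/12 (172.16.0.0 - 172.31.255.255)
  192.168.0.0/16 (192.168.0.0 - 192.168.255.255)
Public (not in any RFC 1918 range)


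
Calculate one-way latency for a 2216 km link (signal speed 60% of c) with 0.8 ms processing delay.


Speed = 0.6 * 3e5 km/s = 180000 km/s
Propagation delay = 2216 / 180000 = 0.0123 s = 12.3111 ms
Processing delay = 0.8 ms
Total one-way latency = 13.1111 ms


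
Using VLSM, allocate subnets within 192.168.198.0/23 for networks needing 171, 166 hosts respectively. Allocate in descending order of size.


171 hosts -> /24 (254 usable): 192.168.198.0/24
166 hosts -> /24 (254 usable): 192.168.199.0/24
Allocation: 192.168.198.0/24 (171 hosts, 254 usable); 192.168.199.0/24 (166 hosts, 254 usable)


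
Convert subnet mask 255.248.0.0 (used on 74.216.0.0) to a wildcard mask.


Subnet mask: 255.248.0.0
Wildcard = 255.255.255.255 - subnet mask
255 - 255 = 0
255 - 248 = 7
255 - 0 = 255
255 - 0 = 255
Wildcard: 0.7.255.255


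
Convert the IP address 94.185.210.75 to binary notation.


94 = 01011110
185 = 10111001
210 = 11010010
75 = 01001011
Binary: 01011110.10111001.11010010.01001011


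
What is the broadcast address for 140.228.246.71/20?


Network: 140.228.240.0/20
Host bits = 12
Set all host bits to 1:
Broadcast: 140.228.255.255


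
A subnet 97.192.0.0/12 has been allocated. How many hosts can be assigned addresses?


Host bits = 32 - 12 = 20
Total addresses = 2^20 = 1048576
Usable = total - 2 (network and broadcast)
Usable hosts: 1048574


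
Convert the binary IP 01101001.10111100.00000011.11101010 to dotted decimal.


01101001 = 105
10111100 = 188
00000011 = 3
11101010 = 234
IP: 105.188.3.234


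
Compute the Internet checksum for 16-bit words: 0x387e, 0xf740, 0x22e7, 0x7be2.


Sum all words (with carry folding):
+ 0x387e = 0x387e
+ 0xf740 = 0x2fbf
+ 0x22e7 = 0x52a6
+ 0x7be2 = 0xce88
One's complement: ~0xce88
Checksum = 0x3177


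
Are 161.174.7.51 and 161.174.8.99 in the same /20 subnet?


Mask: 255.255.240.0
161.174.7.51 AND mask = 161.174.0.0
161.174.8.99 AND mask = 161.174.0.0
Yes, same subnet (161.174.0.0)


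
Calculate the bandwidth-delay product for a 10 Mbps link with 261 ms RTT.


BDP = bandwidth * RTT
= 10 Mbps * 261 ms
= 10 * 1e6 * 261 / 1000 bits
= 2610000 bits
= 326250 bytes
= 318.6035 KB
BDP = 2610000 bits (326250 bytes)


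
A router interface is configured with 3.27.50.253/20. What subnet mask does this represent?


/20 means 20 network bits, 12 host bits
Binary: 11111111111111111111000000000000
Mask: 255.255.240.0


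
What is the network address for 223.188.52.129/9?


IP:   11011111.10111100.00110100.10000001
Mask: 11111111.10000000.00000000.00000000
AND operation:
Net:  11011111.10000000.00000000.00000000
Network: 223.128.0.0/9


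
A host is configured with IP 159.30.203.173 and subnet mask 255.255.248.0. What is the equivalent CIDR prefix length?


Binary: 11111111.11111111.11111000.00000000
Count leading 1s
Prefix: /21


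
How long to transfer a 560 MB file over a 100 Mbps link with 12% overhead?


Effective throughput = 100 * (1 - 12/100) = 88 Mbps
File size in Mb = 560 * 8 = 4480 Mb
Time = 4480 / 88
Time = 50.9091 seconds


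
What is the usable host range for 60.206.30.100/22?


Network: 60.206.28.0
Broadcast: 60.206.31.255
First usable = network + 1
Last usable = broadcast - 1
Range: 60.206.28.1 to 60.206.31.254


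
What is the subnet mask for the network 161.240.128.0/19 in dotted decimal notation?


/19 means 19 network bits, 13 host bits
Binary: 11111111111111111110000000000000
Mask: 255.255.224.0


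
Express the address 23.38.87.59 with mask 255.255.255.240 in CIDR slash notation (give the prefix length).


Binary: 11111111.11111111.11111111.11110000
Count leading 1s
Prefix: /28


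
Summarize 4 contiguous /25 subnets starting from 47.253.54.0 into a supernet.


Original prefix: /25
Number of subnets: 4 = 2^2
New prefix = 25 - 2 = 23
Supernet: 47.253.54.0/23


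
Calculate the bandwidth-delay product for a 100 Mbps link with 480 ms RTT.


BDP = bandwidth * RTT
= 100 Mbps * 480 ms
= 100 * 1e6 * 480 / 1000 bits
= 48000000 bits
= 6000000 bytes
= 5859.375 KB
BDP = 48000000 bits (6000000 bytes)


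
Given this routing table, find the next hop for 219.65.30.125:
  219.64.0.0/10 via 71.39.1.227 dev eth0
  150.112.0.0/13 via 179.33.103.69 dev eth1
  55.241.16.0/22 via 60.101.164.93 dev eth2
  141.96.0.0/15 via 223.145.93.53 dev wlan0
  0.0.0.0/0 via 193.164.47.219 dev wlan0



Longest prefix match for 219.65.30.125:
  /10 219.64.0.0: MATCH
  /13 150.112.0.0: no
  /22 55.241.16.0: no
  /15 141.96.0.0: no
  /0 0.0.0.0: MATCH
Selected: next-hop 71.39.1.227 via eth0 (matched /10)


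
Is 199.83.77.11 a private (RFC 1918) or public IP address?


RFC 1918 private ranges:
  10.0.0.0/8 (10.0.0.0 - 10.255.255.255)
  172.16.0.0/12 (172.16.0.0 - 172.31.255.255)
  192.168.0.0/16 (192.168.0.0 - 192.168.255.255)
Public (not in any RFC 1918 range)


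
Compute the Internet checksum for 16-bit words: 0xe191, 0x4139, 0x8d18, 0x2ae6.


Sum all words (with carry folding):
+ 0xe191 = 0xe191
+ 0x4139 = 0x22cb
+ 0x8d18 = 0xafe3
+ 0x2ae6 = 0xdac9
One's complement: ~0xdac9
Checksum = 0x2536


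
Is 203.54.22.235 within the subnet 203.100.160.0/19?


Subnet network: 203.100.160.0
Test IP AND mask: 203.54.0.0
No, 203.54.22.235 is not in 203.100.160.0/19


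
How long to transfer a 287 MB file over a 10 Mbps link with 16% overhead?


Effective throughput = 10 * (1 - 16/100) = 8.4 Mbps
File size in Mb = 287 * 8 = 2296 Mb
Time = 2296 / 8.4
Time = 273.3333 seconds


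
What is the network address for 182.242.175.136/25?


IP:   10110110.11110010.10101111.10001000
Mask: 11111111.11111111.11111111.10000000
AND operation:
Net:  10110110.11110010.10101111.10000000
Network: 182.242.175.128/25


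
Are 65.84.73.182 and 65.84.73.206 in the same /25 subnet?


Mask: 255.255.255.128
65.84.73.182 AND mask = 65.84.73.128
65.84.73.206 AND mask = 65.84.73.128
Yes, same subnet (65.84.73.128)


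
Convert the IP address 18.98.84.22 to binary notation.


18 = 00010010
98 = 01100010
84 = 01010100
22 = 00010110
Binary: 00010010.01100010.01010100.00010110


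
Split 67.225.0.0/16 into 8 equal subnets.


New prefix = 16 + 3 = 19
Each subnet has 8192 addresses
  67.225.0.0/19
  67.225.32.0/19
  67.225.64.0/19
  67.225.96.0/19
  67.225.128.0/19
  67.225.160.0/19
  67.225.192.0/19
  67.225.224.0/19
Subnets: 67.225.0.0/19, 67.225.32.0/19, 67.225.64.0/19, 67.225.96.0/19, 67.225.128.0/19, 67.225.160.0/19, 67.225.192.0/19, 67.225.224.0/19


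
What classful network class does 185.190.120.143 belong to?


First octet: 185
Binary: 10111001
10xxxxxx -> Class B (128-191)
Class B, default mask 255.255.0.0 (/16)


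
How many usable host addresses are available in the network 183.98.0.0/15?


Host bits = 32 - 15 = 17
Total addresses = 2^17 = 131072
Usable = total - 2 (network and broadcast)
Usable hosts: 131070


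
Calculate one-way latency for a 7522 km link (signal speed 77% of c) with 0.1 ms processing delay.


Speed = 0.77 * 3e5 km/s = 231000 km/s
Propagation delay = 7522 / 231000 = 0.0326 s = 32.5628 ms
Processing delay = 0.1 ms
Total one-way latency = 32.6628 ms


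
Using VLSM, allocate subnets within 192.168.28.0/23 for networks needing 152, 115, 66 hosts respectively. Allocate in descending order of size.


152 hosts -> /24 (254 usable): 192.168.28.0/24
115 hosts -> /25 (126 usable): 192.168.29.0/25
66 hosts -> /25 (126 usable): 192.168.29.128/25
Allocation: 192.168.28.0/24 (152 hosts, 254 usable); 192.168.29.0/25 (115 hosts, 126 usable); 192.168.29.128/25 (66 hosts, 126 usable)


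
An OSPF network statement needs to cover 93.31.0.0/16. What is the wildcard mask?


Subnet mask: 255.255.0.0
Wildcard = 255.255.255.255 - subnet mask
255 - 255 = 0
255 - 255 = 0
255 - 0 = 255
255 - 0 = 255
Wildcard: 0.0.255.255


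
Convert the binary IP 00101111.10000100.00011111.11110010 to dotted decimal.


00101111 = 47
10000100 = 132
00011111 = 31
11110010 = 242
IP: 47.132.31.242


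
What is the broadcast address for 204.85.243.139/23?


Network: 204.85.242.0/23
Host bits = 9
Set all host bits to 1:
Broadcast: 204.85.243.255


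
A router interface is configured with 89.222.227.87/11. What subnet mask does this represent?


/11 means 11 network bits, 21 host bits
Binary: 11111111111000000000000000000000
Mask: 255.224.0.0


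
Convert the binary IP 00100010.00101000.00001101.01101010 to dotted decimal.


00100010 = 34
00101000 = 40
00001101 = 13
01101010 = 106
IP: 34.40.13.106


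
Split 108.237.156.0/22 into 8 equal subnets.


New prefix = 22 + 3 = 25
Each subnet has 128 addresses
  108.237.156.0/25
  108.237.156.128/25
  108.237.157.0/25
  108.237.157.128/25
  108.237.158.0/25
  108.237.158.128/25
  108.237.159.0/25
  108.237.159.128/25
Subnets: 108.237.156.0/25, 108.237.156.128/25, 108.237.157.0/25, 108.237.157.128/25, 108.237.158.0/25, 108.237.158.128/25, 108.237.159.0/25, 108.237.159.128/25


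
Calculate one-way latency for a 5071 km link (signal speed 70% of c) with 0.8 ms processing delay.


Speed = 0.7 * 3e5 km/s = 210000 km/s
Propagation delay = 5071 / 210000 = 0.0241 s = 24.1476 ms
Processing delay = 0.8 ms
Total one-way latency = 24.9476 ms


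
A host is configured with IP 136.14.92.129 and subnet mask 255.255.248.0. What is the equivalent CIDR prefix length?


Binary: 11111111.11111111.11111000.00000000
Count leading 1s
Prefix: /21


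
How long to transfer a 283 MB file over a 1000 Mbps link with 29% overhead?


Effective throughput = 1000 * (1 - 29/100) = 710 Mbps
File size in Mb = 283 * 8 = 2264 Mb
Time = 2264 / 710
Time = 3.1887 seconds


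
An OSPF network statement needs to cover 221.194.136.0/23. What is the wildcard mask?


Subnet mask: 255.255.254.0
Wildcard = 255.255.255.255 - subnet mask
255 - 255 = 0
255 - 255 = 0
255 - 254 = 1
255 - 0 = 255
Wildcard: 0.0.1.255


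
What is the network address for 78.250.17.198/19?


IP:   01001110.11111010.00010001.11000110
Mask: 11111111.11111111.11100000.00000000
AND operation:
Net:  01001110.11111010.00000000.00000000
Network: 78.250.0.0/19


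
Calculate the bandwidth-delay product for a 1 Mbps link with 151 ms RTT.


BDP = bandwidth * RTT
= 1 Mbps * 151 ms
= 1 * 1e6 * 151 / 1000 bits
= 151000 bits
= 18875 bytes
= 18.4326 KB
BDP = 151000 bits (18875 bytes)


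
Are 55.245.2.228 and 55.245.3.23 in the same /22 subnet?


Mask: 255.255.252.0
55.245.2.228 AND mask = 55.245.0.0
55.245.3.23 AND mask = 55.245.0.0
Yes, same subnet (55.245.0.0)


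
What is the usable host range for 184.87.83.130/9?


Network: 184.0.0.0
Broadcast: 184.127.255.255
First usable = network + 1
Last usable = broadcast - 1
Range: 184.0.0.1 to 184.127.255.254


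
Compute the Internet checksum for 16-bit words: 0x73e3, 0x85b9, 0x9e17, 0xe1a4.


Sum all words (with carry folding):
+ 0x73e3 = 0x73e3
+ 0x85b9 = 0xf99c
+ 0x9e17 = 0x97b4
+ 0xe1a4 = 0x7959
One's complement: ~0x7959
Checksum = 0x86a6


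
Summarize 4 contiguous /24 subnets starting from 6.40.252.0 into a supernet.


Original prefix: /24
Number of subnets: 4 = 2^2
New prefix = 24 - 2 = 22
Supernet: 6.40.252.0/22


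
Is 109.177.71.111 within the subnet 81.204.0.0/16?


Subnet network: 81.204.0.0
Test IP AND mask: 109.177.0.0
No, 109.177.71.111 is not in 81.204.0.0/16


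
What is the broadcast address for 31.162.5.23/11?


Network: 31.160.0.0/11
Host bits = 21
Set all host bits to 1:
Broadcast: 31.191.255.255


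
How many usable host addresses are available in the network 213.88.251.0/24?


Host bits = 32 - 24 = 8
Total addresses = 2^8 = 256
Usable = total - 2 (network and broadcast)
Usable hosts: 254


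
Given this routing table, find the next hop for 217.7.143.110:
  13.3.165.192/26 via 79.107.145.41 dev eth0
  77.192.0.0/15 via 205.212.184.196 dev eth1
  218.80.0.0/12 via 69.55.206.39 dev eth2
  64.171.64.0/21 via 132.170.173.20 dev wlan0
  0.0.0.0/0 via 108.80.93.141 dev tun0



Longest prefix match for 217.7.143.110:
  /26 13.3.165.192: no
  /15 77.192.0.0: no
  /12 218.80.0.0: no
  /21 64.171.64.0: no
  /0 0.0.0.0: MATCH
Selected: next-hop 108.80.93.141 via tun0 (matched /0)


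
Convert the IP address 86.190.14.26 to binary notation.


86 = 01010110
190 = 10111110
14 = 00001110
26 = 00011010
Binary: 01010110.10111110.00001110.00011010


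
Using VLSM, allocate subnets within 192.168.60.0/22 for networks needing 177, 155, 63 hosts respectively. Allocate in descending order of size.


177 hosts -> /24 (254 usable): 192.168.60.0/24
155 hosts -> /24 (254 usable): 192.168.61.0/24
63 hosts -> /25 (126 usable): 192.168.62.0/25
Allocation: 192.168.60.0/24 (177 hosts, 254 usable); 192.168.61.0/24 (155 hosts, 254 usable); 192.168.62.0/25 (63 hosts, 126 usable)


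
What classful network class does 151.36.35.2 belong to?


First octet: 151
Binary: 10010111
10xxxxxx -> Class B (128-191)
Class B, default mask 255.255.0.0 (/16)


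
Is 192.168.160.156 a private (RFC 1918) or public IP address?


RFC 1918 private ranges:
  10.0.0.0/8 (10.0.0.0 - 10.255.255.255)
  172.16.0.0/12 (172.16.0.0 - 172.31.255.255)
  192.168.0.0/16 (192.168.0.0 - 192.168.255.255)
Private (in 192.168.0.0/16)


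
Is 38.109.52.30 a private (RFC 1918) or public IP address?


RFC 1918 private ranges:
  10.0.0.0/8 (10.0.0.0 - 10.255.255.255)
  172.16.0.0/12 (172.16.0.0 - 172.31.255.255)
  192.168.0.0/16 (192.168.0.0 - 192.168.255.255)
Public (not in any RFC 1918 range)


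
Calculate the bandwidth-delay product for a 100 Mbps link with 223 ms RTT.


BDP = bandwidth * RTT
= 100 Mbps * 223 ms
= 100 * 1e6 * 223 / 1000 bits
= 22300000 bits
= 2787500 bytes
= 2722.168 KB
BDP = 22300000 bits (2787500 bytes)


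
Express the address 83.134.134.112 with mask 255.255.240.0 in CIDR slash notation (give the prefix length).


Binary: 11111111.11111111.11110000.00000000
Count leading 1s
Prefix: /20


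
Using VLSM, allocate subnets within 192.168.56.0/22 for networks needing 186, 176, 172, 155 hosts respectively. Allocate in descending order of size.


186 hosts -> /24 (254 usable): 192.168.56.0/24
176 hosts -> /24 (254 usable): 192.168.57.0/24
172 hosts -> /24 (254 usable): 192.168.58.0/24
155 hosts -> /24 (254 usable): 192.168.59.0/24
Allocation: 192.168.56.0/24 (186 hosts, 254 usable); 192.168.57.0/24 (176 hosts, 254 usable); 192.168.58.0/24 (172 hosts, 254 usable); 192.168.59.0/24 (155 hosts, 254 usable)


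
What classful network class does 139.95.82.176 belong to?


First octet: 139
Binary: 10001011
10xxxxxx -> Class B (128-191)
Class B, default mask 255.255.0.0 (/16)


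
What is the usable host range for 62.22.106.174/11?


Network: 62.0.0.0
Broadcast: 62.31.255.255
First usable = network + 1
Last usable = broadcast - 1
Range: 62.0.0.1 to 62.31.255.254


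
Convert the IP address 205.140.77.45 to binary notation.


205 = 11001101
140 = 10001100
77 = 01001101
45 = 00101101
Binary: 11001101.10001100.01001101.00101101


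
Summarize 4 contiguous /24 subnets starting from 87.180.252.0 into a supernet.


Original prefix: /24
Number of subnets: 4 = 2^2
New prefix = 24 - 2 = 22
Supernet: 87.180.252.0/22


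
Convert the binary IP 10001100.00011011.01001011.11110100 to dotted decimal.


10001100 = 140
00011011 = 27
01001011 = 75
11110100 = 244
IP: 140.27.75.244


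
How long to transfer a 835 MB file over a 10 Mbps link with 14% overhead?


Effective throughput = 10 * (1 - 14/100) = 8.6 Mbps
File size in Mb = 835 * 8 = 6680 Mb
Time = 6680 / 8.6
Time = 776.7442 seconds


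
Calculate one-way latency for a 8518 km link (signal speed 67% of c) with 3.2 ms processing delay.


Speed = 0.67 * 3e5 km/s = 201000 km/s
Propagation delay = 8518 / 201000 = 0.0424 s = 42.3781 ms
Processing delay = 3.2 ms
Total one-way latency = 45.5781 ms


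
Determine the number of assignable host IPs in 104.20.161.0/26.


Host bits = 32 - 26 = 6
Total addresses = 2^6 = 64
Usable = total - 2 (network and broadcast)
Usable hosts: 62


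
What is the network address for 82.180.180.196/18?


IP:   01010010.10110100.10110100.11000100
Mask: 11111111.11111111.11000000.00000000
AND operation:
Net:  01010010.10110100.10000000.00000000
Network: 82.180.128.0/18


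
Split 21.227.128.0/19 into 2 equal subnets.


New prefix = 19 + 1 = 20
Each subnet has 4096 addresses
  21.227.128.0/20
  21.227.144.0/20
Subnets: 21.227.128.0/20, 21.227.144.0/20


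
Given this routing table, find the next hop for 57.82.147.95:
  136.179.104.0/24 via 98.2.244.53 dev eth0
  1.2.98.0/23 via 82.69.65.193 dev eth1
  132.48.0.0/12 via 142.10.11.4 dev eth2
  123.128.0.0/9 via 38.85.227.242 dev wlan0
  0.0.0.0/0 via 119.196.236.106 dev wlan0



Longest prefix match for 57.82.147.95:
  /24 136.179.104.0: no
  /23 1.2.98.0: no
  /12 132.48.0.0: no
  /9 123.128.0.0: no
  /0 0.0.0.0: MATCH
Selected: next-hop 119.196.236.106 via wlan0 (matched /0)


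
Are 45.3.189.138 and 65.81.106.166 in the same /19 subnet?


Mask: 255.255.224.0
45.3.189.138 AND mask = 45.3.160.0
65.81.106.166 AND mask = 65.81.96.0
No, different subnets (45.3.160.0 vs 65.81.96.0)


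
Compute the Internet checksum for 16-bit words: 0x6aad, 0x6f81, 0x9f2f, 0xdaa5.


Sum all words (with carry folding):
+ 0x6aad = 0x6aad
+ 0x6f81 = 0xda2e
+ 0x9f2f = 0x795e
+ 0xdaa5 = 0x5404
One's complement: ~0x5404
Checksum = 0xabfb


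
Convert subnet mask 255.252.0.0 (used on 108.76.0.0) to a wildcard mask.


Subnet mask: 255.252.0.0
Wildcard = 255.255.255.255 - subnet mask
255 - 255 = 0
255 - 252 = 3
255 - 0 = 255
255 - 0 = 255
Wildcard: 0.3.255.255


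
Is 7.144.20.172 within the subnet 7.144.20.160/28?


Subnet network: 7.144.20.160
Test IP AND mask: 7.144.20.160
Yes, 7.144.20.172 is in 7.144.20.160/28


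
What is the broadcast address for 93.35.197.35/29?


Network: 93.35.197.32/29
Host bits = 3
Set all host bits to 1:
Broadcast: 93.35.197.39


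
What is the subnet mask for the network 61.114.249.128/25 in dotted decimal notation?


/25 means 25 network bits, 7 host bits
Binary: 11111111111111111111111110000000
Mask: 255.255.255.128
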